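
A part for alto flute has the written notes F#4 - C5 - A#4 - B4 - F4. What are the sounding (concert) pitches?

Written C4 on the alto flute sounds as G3, a perfect fourth lower; apply that shift to every note.
F#4 -> C#4
C5 -> G4
A#4 -> E#4
B4 -> F#4
F4 -> C4

C#4 G4 E#4 F#4 C4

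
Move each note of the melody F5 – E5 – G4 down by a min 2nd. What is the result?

E5 D#5 F#4

F5 down a minor second is E5.
A minor second down from E5 gives D#5.
G4 down a minor second is F#4.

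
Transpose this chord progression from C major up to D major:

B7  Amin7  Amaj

C major up to D major is a major second; each chord root moves by that interval while the quality stays the same.
B7: root B up a major second → C#, giving C#7.
Amin7: root A up a major second → B, giving Bmin7.
Amaj: root A up a major second → B, giving Bmaj.

C#7 Bmin7 Bmaj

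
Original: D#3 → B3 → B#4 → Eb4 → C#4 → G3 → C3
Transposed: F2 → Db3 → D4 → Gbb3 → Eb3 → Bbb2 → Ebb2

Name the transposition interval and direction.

Take the first pair: D#3 → F2. D to F spans 6 letter names, so the interval is some kind of sixth.
F2 to D#3 is 10 semitones, which makes it an augmented sixth; the second version is lower, so the direction is down.
Checking another pair — C3 → Ebb2 — gives the same interval.

down an augmented sixth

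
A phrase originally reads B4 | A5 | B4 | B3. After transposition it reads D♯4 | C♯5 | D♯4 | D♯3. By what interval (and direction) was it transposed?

From B4 to D#4 is 6 letter names — a sixth of some quality.
D#4 to B4 is 8 semitones, which makes it a minor sixth; the second version is lower, so the direction is down.
Checking another pair — B3 → D#3 — gives the same interval.

down a minor sixth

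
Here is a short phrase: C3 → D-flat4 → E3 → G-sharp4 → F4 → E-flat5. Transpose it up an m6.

Ab3 Bbb4 C4 E5 Db5 Cb6

C3 up a minor sixth is Ab3.
Db4 up a minor sixth is Bbb4.
E3: a sixth up reaches C, and 8 semitones makes it C4.
A minor sixth up from G#4 gives E5.
A minor sixth up from F4 gives Db5.
Eb5 up a minor sixth is Cb6.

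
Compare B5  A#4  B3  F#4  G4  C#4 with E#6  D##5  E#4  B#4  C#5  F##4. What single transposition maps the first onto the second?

Take the first pair: B5 → E#6. B to E spans 4 letter names, so the interval is some kind of fourth.
B5 to E#6 is 6 semitones, which makes it an augmented fourth; the second version is higher, so the direction is up.
Checking another pair — C#4 → F##4 — gives the same interval.

up an augmented fourth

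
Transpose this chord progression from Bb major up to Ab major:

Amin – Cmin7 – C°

Gmin Bbmin7 Bb°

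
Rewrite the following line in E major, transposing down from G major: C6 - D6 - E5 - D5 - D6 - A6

A5 B5 C#5 B4 B5 F#6

G major to E major down is a minor third, so every note moves down by that interval.
C6 becomes A5
D6 becomes B5
E5 becomes C#5
D5 becomes B4
D6 becomes B5
A6 becomes F#6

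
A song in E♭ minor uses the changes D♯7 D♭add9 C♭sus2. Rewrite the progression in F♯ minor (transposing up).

E##7 Eadd9 Dsus2

E♭ minor up to F♯ minor is an augmented second; each chord root moves by that interval while the quality stays the same.
D♯7: root D♯ up an augmented second → E##, giving E##7.
D♭add9: root D♭ up an augmented second → E, giving Eadd9.
C♭sus2: root C♭ up an augmented second → D, giving Dsus2.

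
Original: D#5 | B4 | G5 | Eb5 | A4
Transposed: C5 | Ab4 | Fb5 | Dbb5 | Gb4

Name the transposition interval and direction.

down an augmented second

From D#5 to C5 is 2 letter names — a second of some quality.
C5 to D#5 is 3 semitones, which makes it an augmented second; the second version is lower, so the direction is down.
Checking another pair — A4 → Gb4 — gives the same interval.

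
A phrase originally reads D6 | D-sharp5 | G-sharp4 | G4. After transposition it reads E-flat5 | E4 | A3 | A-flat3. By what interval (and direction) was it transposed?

Take the first pair: D6 → Eb5. D to E spans 7 letter names, so the interval is some kind of seventh.
Eb5 to D6 is 11 semitones, which makes it a major seventh; the second version is lower, so the direction is down.
Checking another pair — G4 → Ab3 — gives the same interval.

down a major seventh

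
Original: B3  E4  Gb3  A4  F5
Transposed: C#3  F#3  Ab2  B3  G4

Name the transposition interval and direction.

From B3 to C#3 is 7 letter names — a seventh of some quality.
C#3 to B3 is 10 semitones, which makes it a minor seventh; the second version is lower, so the direction is down.
Checking another pair — F5 → G4 — gives the same interval.

down a minor seventh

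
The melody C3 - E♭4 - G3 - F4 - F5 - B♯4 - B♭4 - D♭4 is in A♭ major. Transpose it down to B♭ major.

A♭ major to B♭ major down is a minor seventh, so every note moves down by that interval.
C3 → D2
Eb4 → F3
G3 → A2
F4 → G3
F5 → G4
B#4 → C##4
Bb4 → C4
Db4 → Eb3

D2 F3 A2 G3 G4 C##4 C4 Eb3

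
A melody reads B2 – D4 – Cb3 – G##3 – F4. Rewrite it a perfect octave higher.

B2 -> B3
D4 -> D5
Cb3 -> Cb4
G##3 -> G##4
F4 -> F5

B3 D5 Cb4 G##4 F5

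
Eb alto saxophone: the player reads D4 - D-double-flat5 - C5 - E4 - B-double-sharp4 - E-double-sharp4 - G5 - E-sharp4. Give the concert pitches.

Written C4 on the Eb alto saxophone sounds as Eb3, a major sixth lower; apply that shift to every note.
D4 to F3
Dbb5 to Fbb4
C5 to Eb4
E4 to G3
B##4 to D##4
E##4 to G##3
G5 to Bb4
E#4 to G#3

F3 Fbb4 Eb4 G3 D##4 G##3 Bb4 G#3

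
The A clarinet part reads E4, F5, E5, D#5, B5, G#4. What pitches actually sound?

C#4 D5 C#5 B#4 G#5 E#4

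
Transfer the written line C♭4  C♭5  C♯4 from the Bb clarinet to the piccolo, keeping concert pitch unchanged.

Bbb2 Bbb3 B2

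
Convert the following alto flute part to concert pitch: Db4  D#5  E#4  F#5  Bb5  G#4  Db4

Ab3 A#4 B#3 C#5 F5 D#4 Ab3

Written C4 on the alto flute sounds as G3, a perfect fourth lower; apply that shift to every note.
Db4 gives Ab3
D#5 gives A#4
E#4 gives B#3
F#5 gives C#5
Bb5 gives F5
G#4 gives D#4
Db4 gives Ab3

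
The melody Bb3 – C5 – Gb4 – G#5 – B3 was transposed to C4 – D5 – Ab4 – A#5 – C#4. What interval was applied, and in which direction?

Take the first pair: Bb3 → C4. B to C spans 2 letter names, so the interval is some kind of second.
Bb3 to C4 is 2 semitones, which makes it a major second; the second version is higher, so the direction is up.
Checking another pair — B3 → C#4 — gives the same interval.

up a major second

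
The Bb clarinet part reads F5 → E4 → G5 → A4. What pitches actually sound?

Eb5 D4 F5 G4

Written C4 on the Bb clarinet sounds as Bb3, a major second lower; apply that shift to every note.
F5 to Eb5
E4 to D4
G5 to F5
A4 to G4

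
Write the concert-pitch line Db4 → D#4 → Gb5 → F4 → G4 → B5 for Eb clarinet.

Bb3 B#3 Eb5 D4 E4 G#5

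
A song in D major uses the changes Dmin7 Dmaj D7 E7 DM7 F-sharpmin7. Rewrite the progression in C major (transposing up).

Cmin7 Cmaj C7 D7 CM7 Emin7

D major up to C major is a minor seventh; each chord root moves by that interval while the quality stays the same.
Dmin7: root D up a minor seventh → C, giving Cmin7.
Dmaj: root D up a minor seventh → C, giving Cmaj.
D7: root D up a minor seventh → C, giving C7.
E7: root E up a minor seventh → D, giving D7.
DM7: root D up a minor seventh → C, giving CM7.
F-sharpmin7: root F-sharp up a minor seventh → E, giving Emin7.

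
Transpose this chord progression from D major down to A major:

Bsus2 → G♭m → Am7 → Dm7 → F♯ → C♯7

F#sus2 Dbm Em7 Am7 C# G#7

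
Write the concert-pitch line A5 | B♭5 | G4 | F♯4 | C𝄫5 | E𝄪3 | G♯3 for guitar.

The guitar sounds a perfect octave below written, so the written part must be a perfect octave above concert — transpose each note up.
A5 gives A6
Bb5 gives Bb6
G4 gives G5
F#4 gives F#5
Cbb5 gives Cbb6
E##3 gives E##4
G#3 gives G#4

A6 Bb6 G5 F#5 Cbb6 E##4 G#4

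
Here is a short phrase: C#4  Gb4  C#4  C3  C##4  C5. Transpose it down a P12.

C#4 down a perfect twelfth is F#2.
A perfect twelfth down from Gb4 gives Cb3.
A perfect twelfth down from C#4 gives F#2.
C3: a twelfth down reaches F, and 19 semitones makes it F1.
C##4: a twelfth down reaches F, and 19 semitones makes it F##2.
C5: a twelfth down reaches F, and 19 semitones makes it F3.

F#2 Cb3 F#2 F1 F##2 F3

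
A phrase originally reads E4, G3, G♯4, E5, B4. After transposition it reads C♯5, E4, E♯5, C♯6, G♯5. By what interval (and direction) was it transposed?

Take the first pair: E4 → C#5. E to C spans 6 letter names, so the interval is some kind of sixth.
E4 to C#5 is 9 semitones, which makes it a major sixth; the second version is higher, so the direction is up.
Checking another pair — B4 → G#5 — gives the same interval.

up a major sixth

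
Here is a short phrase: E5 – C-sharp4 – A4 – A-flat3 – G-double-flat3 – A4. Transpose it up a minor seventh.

D6 B4 G5 Gb4 Fbb4 G5

E5 -> D6
C#4 -> B4
A4 -> G5
Ab3 -> Gb4
Gbb3 -> Fbb4
A4 -> G5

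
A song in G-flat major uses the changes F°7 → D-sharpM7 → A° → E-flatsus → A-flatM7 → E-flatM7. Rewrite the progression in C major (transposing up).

B°7 G##M7 D#° Asus DM7 AM7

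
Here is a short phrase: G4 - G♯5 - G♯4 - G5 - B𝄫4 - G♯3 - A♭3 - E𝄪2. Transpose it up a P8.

G5 G#6 G#5 G6 Bbb5 G#4 Ab4 E##3

A perfect octave up from G4 gives G5.
G#5: an octave up reaches G, and 12 semitones makes it G#6.
G#4: an octave up reaches G, and 12 semitones makes it G#5.
A perfect octave up from G5 gives G6.
Bbb4: an octave up reaches B, and 12 semitones makes it Bbb5.
G#3 up a perfect octave is G#4.
A perfect octave up from Ab3 gives Ab4.
A perfect octave up from E##2 gives E##3.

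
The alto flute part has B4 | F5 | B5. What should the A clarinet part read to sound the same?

First find concert pitch: the alto flute sounds a perfect fourth below written, so B4 F5 B5 sounds F#4 C5 F#5.
Then write for A clarinet: it sounds a minor third below written, so the part must be a minor third above concert.
F#4 → A4
C5 → Eb5
F#5 → A5

A4 Eb5 A5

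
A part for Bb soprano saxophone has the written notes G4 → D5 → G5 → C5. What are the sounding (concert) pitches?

F4 C5 F5 Bb4

Written C4 on the Bb soprano saxophone sounds as Bb3, a major second lower; apply that shift to every note.
G4 gives F4
D5 gives C5
G5 gives F5
C5 gives Bb4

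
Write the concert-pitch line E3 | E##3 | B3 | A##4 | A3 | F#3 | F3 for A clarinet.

G3 G##3 D4 C##5 C4 A3 Ab3

Written C4 sounds as A3 on the A clarinet, so concert pitches are written a minor third up.
E3 to G3
E##3 to G##3
B3 to D4
A##4 to C##5
A3 to C4
F#3 to A3
F3 to Ab3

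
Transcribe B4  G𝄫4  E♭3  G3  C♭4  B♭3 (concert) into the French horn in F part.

The French horn in F sounds a perfect fifth below written, so the written part must be a perfect fifth above concert — transpose each note up.
B4 gives F#5
Gbb4 gives Dbb5
Eb3 gives Bb3
G3 gives D4
Cb4 gives Gb4
Bb3 gives F4

F#5 Dbb5 Bb3 D4 Gb4 F4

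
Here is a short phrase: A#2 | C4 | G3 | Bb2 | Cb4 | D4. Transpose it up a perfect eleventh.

A perfect eleventh up from A#2 gives D#4.
C4 up a perfect eleventh is F5.
G3 up a perfect eleventh is C5.
A perfect eleventh up from Bb2 gives Eb4.
A perfect eleventh up from Cb4 gives Fb5.
D4 up a perfect eleventh is G5.

D#4 F5 C5 Eb4 Fb5 G5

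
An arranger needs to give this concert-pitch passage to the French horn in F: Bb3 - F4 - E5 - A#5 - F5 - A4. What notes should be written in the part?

The French horn in F sounds a perfect fifth below written, so the written part must be a perfect fifth above concert — transpose each note up.
Bb3 gives F4
F4 gives C5
E5 gives B5
A#5 gives E#6
F5 gives C6
A4 gives E5

F4 C5 B5 E#6 C6 E5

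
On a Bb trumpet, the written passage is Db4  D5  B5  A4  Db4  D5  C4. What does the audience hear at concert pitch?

The Bb trumpet sounds a major second below written, so transpose each written note down a major second.
Db4 gives Cb4
D5 gives C5
B5 gives A5
A4 gives G4
Db4 gives Cb4
D5 gives C5
C4 gives Bb3

Cb4 C5 A5 G4 Cb4 C5 Bb3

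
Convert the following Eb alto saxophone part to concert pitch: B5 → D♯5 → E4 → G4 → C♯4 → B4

D5 F#4 G3 Bb3 E3 D4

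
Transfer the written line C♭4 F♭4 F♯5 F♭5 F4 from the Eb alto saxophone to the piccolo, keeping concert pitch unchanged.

Ebb2 Abb2 A3 Abb3 Ab2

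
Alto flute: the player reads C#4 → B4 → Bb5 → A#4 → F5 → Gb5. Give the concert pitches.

G#3 F#4 F5 E#4 C5 Db5

Written C4 on the alto flute sounds as G3, a perfect fourth lower; apply that shift to every note.
C#4 becomes G#3
B4 becomes F#4
Bb5 becomes F5
A#4 becomes E#4
F5 becomes C5
Gb5 becomes Db5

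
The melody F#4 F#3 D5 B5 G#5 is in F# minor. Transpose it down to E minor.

From F# down to E is a major second; apply that to each pitch.
F#4 → E4
F#3 → E3
D5 → C5
B5 → A5
G#5 → F#5

E4 E3 C5 A5 F#5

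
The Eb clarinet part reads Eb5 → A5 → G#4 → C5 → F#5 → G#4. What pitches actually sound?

Gb5 C6 B4 Eb5 A5 B4

Written C4 on the Eb clarinet sounds as Eb4, a minor third higher; apply that shift to every note.
Eb5 -> Gb5
A5 -> C6
G#4 -> B4
C5 -> Eb5
F#5 -> A5
G#4 -> B4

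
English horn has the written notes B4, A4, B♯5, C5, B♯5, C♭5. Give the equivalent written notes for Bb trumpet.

First find concert pitch: the English horn sounds a perfect fifth below written, so B4 A4 B♯5 C5 B♯5 C♭5 sounds E4 D4 E#5 F4 E#5 Fb4.
Then write for Bb trumpet: it sounds a major second below written, so the part must be a major second above concert.
E4 → F#4
D4 → E4
E#5 → F##5
F4 → G4
E#5 → F##5
Fb4 → Gb4

F#4 E4 F##5 G4 F##5 Gb4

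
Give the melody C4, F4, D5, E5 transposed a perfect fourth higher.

F4 Bb4 G5 A5

C4 gives F4
F4 gives Bb4
D5 gives G5
E5 gives A5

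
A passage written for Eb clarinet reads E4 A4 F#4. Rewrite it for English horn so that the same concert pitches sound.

D5 G5 E5

First find concert pitch: the Eb clarinet sounds a minor third above written, so E4 A4 F#4 sounds G4 C5 A4.
Then write for English horn: it sounds a perfect fifth below written, so the part must be a perfect fifth above concert.
G4 → D5
C5 → G5
A4 → E5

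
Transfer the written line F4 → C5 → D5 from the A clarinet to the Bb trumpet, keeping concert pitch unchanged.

First find concert pitch: the A clarinet sounds a minor third below written, so F4 C5 D5 sounds D4 A4 B4.
Then write for Bb trumpet: it sounds a major second below written, so the part must be a major second above concert.
D4 → E4
A4 → B4
B4 → C#5

E4 B4 C#5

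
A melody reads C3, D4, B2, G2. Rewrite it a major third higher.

C3 gives E3
D4 gives F#4
B2 gives D#3
G2 gives B2

E3 F#4 D#3 B2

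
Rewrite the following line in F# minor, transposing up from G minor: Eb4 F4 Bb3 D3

D5 E5 A4 C#4

From G up to F# is a major seventh; apply that to each pitch.
Eb4 gives D5
F4 gives E5
Bb3 gives A4
D3 gives C#4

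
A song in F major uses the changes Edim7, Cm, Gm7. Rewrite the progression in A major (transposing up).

F major up to A major is a major third; each chord root moves by that interval while the quality stays the same.
Edim7: root E up a major third → G#, giving G#dim7.
Cm: root C up a major third → E, giving Em.
Gm7: root G up a major third → B, giving Bm7.

G#dim7 Em Bm7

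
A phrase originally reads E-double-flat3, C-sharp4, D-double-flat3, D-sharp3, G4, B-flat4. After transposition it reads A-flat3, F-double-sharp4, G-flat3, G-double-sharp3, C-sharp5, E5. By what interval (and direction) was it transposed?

up an augmented fourth

From Ebb3 to Ab3 is 4 letter names — a fourth of some quality.
Ebb3 to Ab3 is 6 semitones, which makes it an augmented fourth; the second version is higher, so the direction is up.
Checking another pair — Bb4 → E5 — gives the same interval.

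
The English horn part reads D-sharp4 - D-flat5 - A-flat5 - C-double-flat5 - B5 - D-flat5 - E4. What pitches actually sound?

G#3 Gb4 Db5 Fbb4 E5 Gb4 A3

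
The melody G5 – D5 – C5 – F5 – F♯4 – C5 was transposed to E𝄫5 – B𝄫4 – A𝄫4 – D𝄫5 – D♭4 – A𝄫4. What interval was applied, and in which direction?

down an augmented third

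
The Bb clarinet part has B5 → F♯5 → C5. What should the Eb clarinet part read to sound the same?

F#5 C#5 G4

First find concert pitch: the Bb clarinet sounds a major second below written, so B5 F♯5 C5 sounds A5 E5 Bb4.
Then write for Eb clarinet: it sounds a minor third above written, so the part must be a minor third below concert.
A5 → F#5
E5 → C#5
Bb4 → G4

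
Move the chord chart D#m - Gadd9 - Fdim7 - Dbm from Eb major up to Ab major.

G#m Cadd9 Bbdim7 Gbm

Eb major up to Ab major is a perfect fourth; each chord root moves by that interval while the quality stays the same.
D#m: root D# up a perfect fourth → G#, giving G#m.
Gadd9: root G up a perfect fourth → C, giving Cadd9.
Fdim7: root F up a perfect fourth → Bb, giving Bbdim7.
Dbm: root Db up a perfect fourth → Gb, giving Gbm.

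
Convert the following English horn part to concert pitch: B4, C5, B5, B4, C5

E4 F4 E5 E4 F4

Written C4 on the English horn sounds as F3, a perfect fifth lower; apply that shift to every note.
B4 gives E4
C5 gives F4
B5 gives E5
B4 gives E4
C5 gives F4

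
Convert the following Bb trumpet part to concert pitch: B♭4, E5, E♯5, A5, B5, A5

Written C4 on the Bb trumpet sounds as Bb3, a major second lower; apply that shift to every note.
Bb4 gives Ab4
E5 gives D5
E#5 gives D#5
A5 gives G5
B5 gives A5
A5 gives G5

Ab4 D5 D#5 G5 A5 G5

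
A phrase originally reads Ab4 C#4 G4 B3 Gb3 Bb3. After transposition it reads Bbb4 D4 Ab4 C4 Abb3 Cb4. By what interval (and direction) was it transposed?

up a minor second

From Ab4 to Bbb4 is 2 letter names — a second of some quality.
Ab4 to Bbb4 is 1 semitone, which makes it a minor second; the second version is higher, so the direction is up.
Checking another pair — Bb3 → Cb4 — gives the same interval.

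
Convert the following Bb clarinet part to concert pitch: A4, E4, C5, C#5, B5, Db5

Written C4 on the Bb clarinet sounds as Bb3, a major second lower; apply that shift to every note.
A4 → G4
E4 → D4
C5 → Bb4
C#5 → B4
B5 → A5
Db5 → Cb5

G4 D4 Bb4 B4 A5 Cb5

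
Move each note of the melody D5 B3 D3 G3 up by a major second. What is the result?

E5 C#4 E3 A3

A major second up from D5 gives E5.
B3 up a major second is C#4.
D3: a second up reaches E, and 2 semitones makes it E3.
G3 up a major second is A3.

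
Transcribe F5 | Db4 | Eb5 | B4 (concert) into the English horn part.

C6 Ab4 Bb5 F#5

Written C4 sounds as F3 on the English horn, so concert pitches are written a perfect fifth up.
F5 to C6
Db4 to Ab4
Eb5 to Bb5
B4 to F#5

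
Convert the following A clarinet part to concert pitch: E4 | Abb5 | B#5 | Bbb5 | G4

C#4 Fb5 G##5 Gb5 E4

Written C4 on the A clarinet sounds as A3, a minor third lower; apply that shift to every note.
E4 -> C#4
Abb5 -> Fb5
B#5 -> G##5
Bbb5 -> Gb5
G4 -> E4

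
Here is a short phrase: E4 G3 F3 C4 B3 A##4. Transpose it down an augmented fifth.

An augmented fifth down from E4 gives Ab3.
An augmented fifth down from G3 gives Cb3.
F3 down an augmented fifth is Bbb2.
C4 down an augmented fifth is Fb3.
B3: a fifth down reaches E, and 8 semitones makes it Eb3.
A##4 down an augmented fifth is D#4.

Ab3 Cb3 Bbb2 Fb3 Eb3 D#4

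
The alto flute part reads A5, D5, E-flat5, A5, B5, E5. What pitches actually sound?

E5 A4 Bb4 E5 F#5 B4

The alto flute sounds a perfect fourth below written, so transpose each written note down a perfect fourth.
A5 -> E5
D5 -> A4
Eb5 -> Bb4
A5 -> E5
B5 -> F#5
E5 -> B4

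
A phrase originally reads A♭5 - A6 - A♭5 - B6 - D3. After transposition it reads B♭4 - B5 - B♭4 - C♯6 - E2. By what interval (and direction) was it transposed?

From Ab5 to Bb4 is 7 letter names — a seventh of some quality.
Bb4 to Ab5 is 10 semitones, which makes it a minor seventh; the second version is lower, so the direction is down.
Checking another pair — D3 → E2 — gives the same interval.

down a minor seventh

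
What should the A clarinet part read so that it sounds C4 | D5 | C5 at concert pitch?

Written C4 sounds as A3 on the A clarinet, so concert pitches are written a minor third up.
C4 → Eb4
D5 → F5
C5 → Eb5

Eb4 F5 Eb5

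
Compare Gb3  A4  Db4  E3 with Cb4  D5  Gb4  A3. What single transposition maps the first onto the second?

From Gb3 to Cb4 is 4 letter names — a fourth of some quality.
Gb3 to Cb4 is 5 semitones, which makes it a perfect fourth; the second version is higher, so the direction is up.
Checking another pair — E3 → A3 — gives the same interval.

up a perfect fourth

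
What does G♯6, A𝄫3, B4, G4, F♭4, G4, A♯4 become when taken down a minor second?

G#6 becomes F##6
Abb3 becomes Gb3
B4 becomes A#4
G4 becomes F#4
Fb4 becomes Eb4
G4 becomes F#4
A#4 becomes G##4

F##6 Gb3 A#4 F#4 Eb4 F#4 G##4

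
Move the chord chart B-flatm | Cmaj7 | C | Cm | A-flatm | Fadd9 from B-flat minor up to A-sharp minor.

A#m B#maj7 B# B#m G#m E#add9

B-flat minor up to A-sharp minor is an augmented seventh; each chord root moves by that interval while the quality stays the same.
B-flatm: root B-flat up an augmented seventh → A#, giving A#m.
Cmaj7: root C up an augmented seventh → B#, giving B#maj7.
C: root C up an augmented seventh → B#, giving B#.
Cm: root C up an augmented seventh → B#, giving B#m.
A-flatm: root A-flat up an augmented seventh → G#, giving G#m.
Fadd9: root F up an augmented seventh → E#, giving E#add9.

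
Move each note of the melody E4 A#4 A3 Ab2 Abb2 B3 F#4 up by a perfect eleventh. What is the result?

A5 D#6 D5 Db4 Dbb4 E5 B5

E4 gives A5
A#4 gives D#6
A3 gives D5
Ab2 gives Db4
Abb2 gives Dbb4
B3 gives E5
F#4 gives B5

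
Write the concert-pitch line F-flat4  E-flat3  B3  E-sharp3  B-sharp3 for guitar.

Fb5 Eb4 B4 E#4 B#4

Written C4 sounds as C3 on the guitar, so concert pitches are written a perfect octave up.
Fb4 to Fb5
Eb3 to Eb4
B3 to B4
E#3 to E#4
B#3 to B#4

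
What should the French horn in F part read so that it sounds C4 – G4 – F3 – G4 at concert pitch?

G4 D5 C4 D5

The French horn in F sounds a perfect fifth below written, so the written part must be a perfect fifth above concert — transpose each note up.
C4 becomes G4
G4 becomes D5
F3 becomes C4
G4 becomes D5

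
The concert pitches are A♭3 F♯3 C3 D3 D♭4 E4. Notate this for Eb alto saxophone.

F4 D#4 A3 B3 Bb4 C#5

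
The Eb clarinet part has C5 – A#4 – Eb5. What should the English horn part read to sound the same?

Bb5 G#5 Db6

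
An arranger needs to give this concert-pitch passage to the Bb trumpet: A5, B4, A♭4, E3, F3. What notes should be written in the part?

B5 C#5 Bb4 F#3 G3

The Bb trumpet sounds a major second below written, so the written part must be a major second above concert — transpose each note up.
A5 -> B5
B4 -> C#5
Ab4 -> Bb4
E3 -> F#3
F3 -> G3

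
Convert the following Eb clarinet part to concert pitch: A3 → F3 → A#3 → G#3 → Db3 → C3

The Eb clarinet sounds a minor third above written, so transpose each written note up a minor third.
A3 becomes C4
F3 becomes Ab3
A#3 becomes C#4
G#3 becomes B3
Db3 becomes Fb3
C3 becomes Eb3

C4 Ab3 C#4 B3 Fb3 Eb3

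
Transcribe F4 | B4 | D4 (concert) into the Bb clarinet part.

G4 C#5 E4

The Bb clarinet sounds a major second below written, so the written part must be a major second above concert — transpose each note up.
F4 -> G4
B4 -> C#5
D4 -> E4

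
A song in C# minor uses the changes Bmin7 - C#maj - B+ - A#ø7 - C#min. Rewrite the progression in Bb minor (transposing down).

Abmin7 Bbmaj Ab+ Gø7 Bbmin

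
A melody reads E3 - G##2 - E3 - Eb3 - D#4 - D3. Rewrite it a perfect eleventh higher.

A4 C##4 A4 Ab4 G#5 G4

E3 → A4
G##2 → C##4
E3 → A4
Eb3 → Ab4
D#4 → G#5
D3 → G4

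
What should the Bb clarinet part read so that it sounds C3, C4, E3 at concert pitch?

D3 D4 F#3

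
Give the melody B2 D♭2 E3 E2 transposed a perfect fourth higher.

E3 Gb2 A3 A2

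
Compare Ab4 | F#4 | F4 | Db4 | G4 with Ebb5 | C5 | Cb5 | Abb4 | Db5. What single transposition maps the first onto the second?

up a diminished fifth

Take the first pair: Ab4 → Ebb5. A to E spans 5 letter names, so the interval is some kind of fifth.
Ab4 to Ebb5 is 6 semitones, which makes it a diminished fifth; the second version is higher, so the direction is up.
Checking another pair — G4 → Db5 — gives the same interval.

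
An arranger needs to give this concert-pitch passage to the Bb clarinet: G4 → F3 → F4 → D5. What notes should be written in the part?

A4 G3 G4 E5

Written C4 sounds as Bb3 on the Bb clarinet, so concert pitches are written a major second up.
G4 gives A4
F3 gives G3
F4 gives G4
D5 gives E5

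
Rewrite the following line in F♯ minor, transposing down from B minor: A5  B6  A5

B minor to F♯ minor down is a perfect fourth, so every note moves down by that interval.
A5 gives E5
B6 gives F#6
A5 gives E5

E5 F#6 E5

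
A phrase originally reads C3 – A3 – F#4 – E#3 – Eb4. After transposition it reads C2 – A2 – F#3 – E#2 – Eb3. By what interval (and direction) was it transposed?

down a perfect octave

Take the first pair: C3 → C2. C to C spans 8 letter names, so the interval is some kind of octave.
C2 to C3 is 12 semitones, which makes it a perfect octave; the second version is lower, so the direction is down.
Checking another pair — Eb4 → Eb3 — gives the same interval.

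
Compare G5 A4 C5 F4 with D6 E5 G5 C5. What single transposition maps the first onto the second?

From G5 to D6 is 5 letter names — a fifth of some quality.
G5 to D6 is 7 semitones, which makes it a perfect fifth; the second version is higher, so the direction is up.
Checking another pair — F4 → C5 — gives the same interval.

up a perfect fifth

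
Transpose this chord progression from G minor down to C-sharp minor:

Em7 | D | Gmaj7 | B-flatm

A#m7 G# C#maj7 Em

G minor down to C-sharp minor is a diminished fifth; each chord root moves by that interval while the quality stays the same.
Em7: root E down a diminished fifth → A#, giving A#m7.
D: root D down a diminished fifth → G#, giving G#.
Gmaj7: root G down a diminished fifth → C#, giving C#maj7.
B-flatm: root B-flat down a diminished fifth → E, giving Em.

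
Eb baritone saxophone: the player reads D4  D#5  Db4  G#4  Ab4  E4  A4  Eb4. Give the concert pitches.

F2 F#3 Fb2 B2 Cb3 G2 C3 Gb2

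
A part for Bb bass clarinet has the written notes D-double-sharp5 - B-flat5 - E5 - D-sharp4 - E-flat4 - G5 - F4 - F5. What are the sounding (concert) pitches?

C##4 Ab4 D4 C#3 Db3 F4 Eb3 Eb4

Written C4 on the Bb bass clarinet sounds as Bb2, a major ninth lower; apply that shift to every note.
D##5 becomes C##4
Bb5 becomes Ab4
E5 becomes D4
D#4 becomes C#3
Eb4 becomes Db3
G5 becomes F4
F4 becomes Eb3
F5 becomes Eb4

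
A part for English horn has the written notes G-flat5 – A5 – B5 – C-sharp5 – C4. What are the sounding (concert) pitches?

Written C4 on the English horn sounds as F3, a perfect fifth lower; apply that shift to every note.
Gb5 becomes Cb5
A5 becomes D5
B5 becomes E5
C#5 becomes F#4
C4 becomes F3

Cb5 D5 E5 F#4 F3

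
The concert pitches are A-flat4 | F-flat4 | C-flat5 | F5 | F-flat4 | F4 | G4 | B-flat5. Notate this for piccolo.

The piccolo sounds a perfect octave above written, so the written part must be a perfect octave below concert — transpose each note down.
Ab4 -> Ab3
Fb4 -> Fb3
Cb5 -> Cb4
F5 -> F4
Fb4 -> Fb3
F4 -> F3
G4 -> G3
Bb5 -> Bb4

Ab3 Fb3 Cb4 F4 Fb3 F3 G3 Bb4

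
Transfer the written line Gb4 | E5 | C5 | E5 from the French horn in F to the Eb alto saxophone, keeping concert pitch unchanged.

Ab4 F#5 D5 F#5

First find concert pitch: the French horn in F sounds a perfect fifth below written, so Gb4 E5 C5 E5 sounds Cb4 A4 F4 A4.
Then write for Eb alto saxophone: it sounds a major sixth below written, so the part must be a major sixth above concert.
Cb4 → Ab4
A4 → F#5
F4 → D5
A4 → F#5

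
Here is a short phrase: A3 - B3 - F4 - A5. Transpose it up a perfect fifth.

E4 F#4 C5 E6

A perfect fifth up from A3 gives E4.
A perfect fifth up from B3 gives F#4.
F4: a fifth up reaches C, and 7 semitones makes it C5.
A perfect fifth up from A5 gives E6.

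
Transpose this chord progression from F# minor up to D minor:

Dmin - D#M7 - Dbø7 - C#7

F# minor up to D minor is a minor sixth; each chord root moves by that interval while the quality stays the same.
Dmin: root D up a minor sixth → Bb, giving Bbmin.
D#M7: root D# up a minor sixth → B, giving BM7.
Dbø7: root Db up a minor sixth → Bbb, giving Bbbø7.
C#7: root C# up a minor sixth → A, giving A7.

Bbmin BM7 Bbbø7 A7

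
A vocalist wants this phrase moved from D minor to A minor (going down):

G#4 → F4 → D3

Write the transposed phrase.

D minor to A minor down is a perfect fourth, so every note moves down by that interval.
G#4 -> D#4
F4 -> C4
D3 -> A2

D#4 C4 A2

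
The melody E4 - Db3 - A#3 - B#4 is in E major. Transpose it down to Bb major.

Bb3 Abb2 E3 F#4

E major to Bb major down is an augmented fourth, so every note moves down by that interval.
E4 → Bb3
Db3 → Abb2
A#3 → E3
B#4 → F#4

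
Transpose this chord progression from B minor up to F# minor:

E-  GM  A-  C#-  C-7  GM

B- DM E- G#- G-7 DM

B minor up to F# minor is a perfect fifth; each chord root moves by that interval while the quality stays the same.
E-: root E up a perfect fifth → B, giving B-.
GM: root G up a perfect fifth → D, giving DM.
A-: root A up a perfect fifth → E, giving E-.
C#-: root C# up a perfect fifth → G#, giving G#-.
C-7: root C up a perfect fifth → G, giving G-7.
GM: root G up a perfect fifth → D, giving DM.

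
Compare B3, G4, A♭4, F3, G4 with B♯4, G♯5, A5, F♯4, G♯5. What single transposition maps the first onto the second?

up an augmented octave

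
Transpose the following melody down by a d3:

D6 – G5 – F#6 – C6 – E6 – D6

B#5 E#5 D##6 A#5 C##6 B#5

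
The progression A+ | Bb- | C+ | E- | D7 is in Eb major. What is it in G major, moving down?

Eb major down to G major is a minor sixth; each chord root moves by that interval while the quality stays the same.
A+: root A down a minor sixth → C#, giving C#+.
Bb-: root Bb down a minor sixth → D, giving D-.
C+: root C down a minor sixth → E, giving E+.
E-: root E down a minor sixth → G#, giving G#-.
D7: root D down a minor sixth → F#, giving F#7.

C#+ D- E+ G#- F#7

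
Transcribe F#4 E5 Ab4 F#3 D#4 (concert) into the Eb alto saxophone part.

D#5 C#6 F5 D#4 B#4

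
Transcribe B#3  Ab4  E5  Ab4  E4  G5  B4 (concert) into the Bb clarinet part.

C##4 Bb4 F#5 Bb4 F#4 A5 C#5

The Bb clarinet sounds a major second below written, so the written part must be a major second above concert — transpose each note up.
B#3 becomes C##4
Ab4 becomes Bb4
E5 becomes F#5
Ab4 becomes Bb4
E4 becomes F#4
G5 becomes A5
B4 becomes C#5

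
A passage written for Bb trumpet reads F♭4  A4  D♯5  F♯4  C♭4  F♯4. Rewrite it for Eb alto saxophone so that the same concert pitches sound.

First find concert pitch: the Bb trumpet sounds a major second below written, so F♭4 A4 D♯5 F♯4 C♭4 F♯4 sounds Ebb4 G4 C#5 E4 Bbb3 E4.
Then write for Eb alto saxophone: it sounds a major sixth below written, so the part must be a major sixth above concert.
Ebb4 → Cb5
G4 → E5
C#5 → A#5
E4 → C#5
Bbb3 → Gb4
E4 → C#5

Cb5 E5 A#5 C#5 Gb4 C#5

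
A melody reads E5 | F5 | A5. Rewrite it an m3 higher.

G5 Ab5 C6

E5 gives G5
F5 gives Ab5
A5 gives C6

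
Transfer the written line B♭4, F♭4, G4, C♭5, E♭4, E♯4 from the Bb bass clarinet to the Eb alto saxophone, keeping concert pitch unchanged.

F4 Cb4 D4 Gb4 Bb3 B#3

First find concert pitch: the Bb bass clarinet sounds a major ninth below written, so B♭4 F♭4 G4 C♭5 E♭4 E♯4 sounds Ab3 Ebb3 F3 Bbb3 Db3 D#3.
Then write for Eb alto saxophone: it sounds a major sixth below written, so the part must be a major sixth above concert.
Ab3 → F4
Ebb3 → Cb4
F3 → D4
Bbb3 → Gb4
Db3 → Bb3
D#3 → B#3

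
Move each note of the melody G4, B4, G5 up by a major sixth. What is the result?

E5 G#5 E6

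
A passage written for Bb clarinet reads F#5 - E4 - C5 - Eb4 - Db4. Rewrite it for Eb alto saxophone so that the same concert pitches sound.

First find concert pitch: the Bb clarinet sounds a major second below written, so F#5 E4 C5 Eb4 Db4 sounds E5 D4 Bb4 Db4 Cb4.
Then write for Eb alto saxophone: it sounds a major sixth below written, so the part must be a major sixth above concert.
E5 → C#6
D4 → B4
Bb4 → G5
Db4 → Bb4
Cb4 → Ab4

C#6 B4 G5 Bb4 Ab4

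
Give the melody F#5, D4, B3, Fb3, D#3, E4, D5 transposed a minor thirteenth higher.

D7 Bb5 G5 Dbb5 B4 C6 Bb6

F#5 to D7
D4 to Bb5
B3 to G5
Fb3 to Dbb5
D#3 to B4
E4 to C6
D5 to Bb6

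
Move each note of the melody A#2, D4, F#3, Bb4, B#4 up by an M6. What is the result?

A#2 → F##3
D4 → B4
F#3 → D#4
Bb4 → G5
B#4 → G##5

F##3 B4 D#4 G5 G##5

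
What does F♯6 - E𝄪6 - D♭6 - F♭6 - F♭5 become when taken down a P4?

C#6 B##5 Ab5 Cb6 Cb5

F#6 down a perfect fourth is C#6.
A perfect fourth down from E##6 gives B##5.
A perfect fourth down from Db6 gives Ab5.
Fb6 down a perfect fourth is Cb6.
A perfect fourth down from Fb5 gives Cb5.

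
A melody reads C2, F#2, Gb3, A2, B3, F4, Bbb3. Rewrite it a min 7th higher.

Bb2 E3 Fb4 G3 A4 Eb5 Abb4

C2 -> Bb2
F#2 -> E3
Gb3 -> Fb4
A2 -> G3
B3 -> A4
F4 -> Eb5
Bbb3 -> Abb4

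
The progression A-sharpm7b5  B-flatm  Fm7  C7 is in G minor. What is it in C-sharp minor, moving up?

D##m7b5 Em Bm7 F#7

G minor up to C-sharp minor is an augmented fourth; each chord root moves by that interval while the quality stays the same.
A-sharpm7b5: root A-sharp up an augmented fourth → D##, giving D##m7b5.
B-flatm: root B-flat up an augmented fourth → E, giving Em.
Fm7: root F up an augmented fourth → B, giving Bm7.
C7: root C up an augmented fourth → F#, giving F#7.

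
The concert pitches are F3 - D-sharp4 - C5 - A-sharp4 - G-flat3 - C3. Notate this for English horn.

C4 A#4 G5 E#5 Db4 G3

Written C4 sounds as F3 on the English horn, so concert pitches are written a perfect fifth up.
F3 → C4
D#4 → A#4
C5 → G5
A#4 → E#5
Gb3 → Db4
C3 → G3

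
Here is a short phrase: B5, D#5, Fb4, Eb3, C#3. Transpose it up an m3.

D6 F#5 Abb4 Gb3 E3

A minor third up from B5 gives D6.
D#5 up a minor third is F#5.
Fb4 up a minor third is Abb4.
Eb3 up a minor third is Gb3.
C#3: a third up reaches E, and 3 semitones makes it E3.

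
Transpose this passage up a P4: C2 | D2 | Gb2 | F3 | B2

F2 G2 Cb3 Bb3 E3

C2 → F2
D2 → G2
Gb2 → Cb3
F3 → Bb3
B2 → E3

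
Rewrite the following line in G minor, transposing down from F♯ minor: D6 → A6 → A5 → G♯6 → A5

Eb5 Bb5 Bb4 A5 Bb4

F♯ minor to G minor down is a major seventh, so every note moves down by that interval.
D6 gives Eb5
A6 gives Bb5
A5 gives Bb4
G#6 gives A5
A5 gives Bb4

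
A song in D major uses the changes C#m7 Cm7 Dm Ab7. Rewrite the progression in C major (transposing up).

Bm7 Bbm7 Cm Gb7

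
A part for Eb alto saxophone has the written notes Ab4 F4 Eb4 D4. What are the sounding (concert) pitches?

Cb4 Ab3 Gb3 F3

The Eb alto saxophone sounds a major sixth below written, so transpose each written note down a major sixth.
Ab4 becomes Cb4
F4 becomes Ab3
Eb4 becomes Gb3
D4 becomes F3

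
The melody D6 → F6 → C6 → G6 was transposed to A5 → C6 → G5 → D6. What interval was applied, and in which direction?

down a perfect fourth

From D6 to A5 is 4 letter names — a fourth of some quality.
A5 to D6 is 5 semitones, which makes it a perfect fourth; the second version is lower, so the direction is down.
Checking another pair — G6 → D6 — gives the same interval.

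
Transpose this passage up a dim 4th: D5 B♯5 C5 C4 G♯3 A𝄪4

D5 gives Gb5
B#5 gives E6
C5 gives Fb5
C4 gives Fb4
G#3 gives C4
A##4 gives D#5

Gb5 E6 Fb5 Fb4 C4 D#5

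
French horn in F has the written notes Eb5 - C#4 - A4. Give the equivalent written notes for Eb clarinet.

F4 D#3 B3

First find concert pitch: the French horn in F sounds a perfect fifth below written, so Eb5 C#4 A4 sounds Ab4 F#3 D4.
Then write for Eb clarinet: it sounds a minor third above written, so the part must be a minor third below concert.
Ab4 → F4
F#3 → D#3
D4 → B3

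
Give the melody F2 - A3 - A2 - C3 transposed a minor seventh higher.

Eb3 G4 G3 Bb3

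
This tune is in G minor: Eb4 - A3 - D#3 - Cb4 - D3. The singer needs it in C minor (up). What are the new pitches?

From G up to C is a perfect fourth; apply that to each pitch.
Eb4 -> Ab4
A3 -> D4
D#3 -> G#3
Cb4 -> Fb4
D3 -> G3

Ab4 D4 G#3 Fb4 G3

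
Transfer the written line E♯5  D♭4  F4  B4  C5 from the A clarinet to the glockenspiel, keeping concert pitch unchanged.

C##3 Bb1 D2 G#2 A2

First find concert pitch: the A clarinet sounds a minor third below written, so E♯5 D♭4 F4 B4 C5 sounds C##5 Bb3 D4 G#4 A4.
Then write for glockenspiel: it sounds a perfect fifteenth above written, so the part must be a perfect fifteenth below concert.
C##5 → C##3
Bb3 → Bb1
D4 → D2
G#4 → G#2
A4 → A2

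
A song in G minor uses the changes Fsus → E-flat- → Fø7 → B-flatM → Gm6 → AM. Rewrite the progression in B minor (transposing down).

G minor down to B minor is a minor sixth; each chord root moves by that interval while the quality stays the same.
Fsus: root F down a minor sixth → A, giving Asus.
E-flat-: root E-flat down a minor sixth → G, giving G-.
Fø7: root F down a minor sixth → A, giving Aø7.
B-flatM: root B-flat down a minor sixth → D, giving DM.
Gm6: root G down a minor sixth → B, giving Bm6.
AM: root A down a minor sixth → C#, giving C#M.

Asus G- Aø7 DM Bm6 C#M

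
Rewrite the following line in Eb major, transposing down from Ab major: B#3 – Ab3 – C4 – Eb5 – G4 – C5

F##3 Eb3 G3 Bb4 D4 G4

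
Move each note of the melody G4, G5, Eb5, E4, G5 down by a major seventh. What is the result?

Ab3 Ab4 Fb4 F3 Ab4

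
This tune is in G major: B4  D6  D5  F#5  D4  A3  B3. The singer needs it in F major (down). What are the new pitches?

G major to F major down is a major second, so every note moves down by that interval.
B4 becomes A4
D6 becomes C6
D5 becomes C5
F#5 becomes E5
D4 becomes C4
A3 becomes G3
B3 becomes A3

A4 C6 C5 E5 C4 G3 A3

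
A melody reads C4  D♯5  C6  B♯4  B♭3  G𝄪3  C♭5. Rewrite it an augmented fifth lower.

Fb3 G4 Fb5 E4 Ebb3 C#3 Fbb4

C4 -> Fb3
D#5 -> G4
C6 -> Fb5
B#4 -> E4
Bb3 -> Ebb3
G##3 -> C#3
Cb5 -> Fbb4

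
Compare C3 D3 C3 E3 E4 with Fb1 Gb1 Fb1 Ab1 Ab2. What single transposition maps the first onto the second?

Take the first pair: C3 → Fb1. C to F spans 12 letter names, so the interval is some kind of twelfth.
Fb1 to C3 is 20 semitones, which makes it an augmented twelfth; the second version is lower, so the direction is down.
Checking another pair — E4 → Ab2 — gives the same interval.

down an augmented twelfth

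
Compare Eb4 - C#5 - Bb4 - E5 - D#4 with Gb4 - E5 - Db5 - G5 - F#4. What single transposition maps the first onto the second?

From Eb4 to Gb4 is 3 letter names — a third of some quality.
Eb4 to Gb4 is 3 semitones, which makes it a minor third; the second version is higher, so the direction is up.
Checking another pair — D#4 → F#4 — gives the same interval.

up a minor third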